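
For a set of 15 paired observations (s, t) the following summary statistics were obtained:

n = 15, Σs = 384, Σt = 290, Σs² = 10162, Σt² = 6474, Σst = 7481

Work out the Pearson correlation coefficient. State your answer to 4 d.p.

0.1063

r = (nΣst − ΣsΣt) / √[(nΣs² − (Σs)²)(nΣt² − (Σt)²)]
Numerator: 15×7481 − 384×290 = 855
Denominator: √[(152430 − 147456)(97110 − 84100)] = √[4974 × 13010] = 8044.3608
r = 855 / 8044.3608 ≈ 0.1063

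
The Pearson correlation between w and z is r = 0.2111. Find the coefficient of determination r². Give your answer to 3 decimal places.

0.045

r² = (0.2111)² = 0.045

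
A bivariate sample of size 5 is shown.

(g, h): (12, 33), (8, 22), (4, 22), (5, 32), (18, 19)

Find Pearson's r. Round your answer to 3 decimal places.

-0.280

n = 5, Σg = 47, Σh = 128, Σg² = 573, Σh² = 3442, Σgh = 1162
nΣgh − ΣgΣh = 5810 − 6016 = -206
nΣg² − (Σg)² = 2865 − 2209 = 656; nΣh² − (Σh)² = 17210 − 16384 = 826
r = -206 / √(656 × 826) = -206 / 736.1087 ≈ -0.280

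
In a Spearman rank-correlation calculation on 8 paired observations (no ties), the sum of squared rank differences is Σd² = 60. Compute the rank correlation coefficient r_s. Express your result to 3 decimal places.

0.286

ρ = 1 − 6Σd² / [n(n²−1)] = 1 − 6×60 / (8×63)
  = 1 − 360/504 = 1 − 0.7143 ≈ 0.286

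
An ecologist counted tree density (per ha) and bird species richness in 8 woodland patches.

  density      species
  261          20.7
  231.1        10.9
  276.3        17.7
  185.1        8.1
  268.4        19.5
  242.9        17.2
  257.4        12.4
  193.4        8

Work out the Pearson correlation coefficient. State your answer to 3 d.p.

n = 8, Σx = 1915.6, Σy = 114.5, Σx² = 466829.2, Σy² = 1820.05, Σxy = 28462.15
nΣxy − ΣxΣy = 227697.2 − 219336.2 = 8361
nΣx² − (Σx)² = 3734633.6 − 3669523.36 = 65110.24; nΣy² − (Σy)² = 14560.4 − 13110.25 = 1450.15
r = 8361 / √(65110.24 × 1450.15) = 8361 / 9716.9756 ≈ 0.860

0.860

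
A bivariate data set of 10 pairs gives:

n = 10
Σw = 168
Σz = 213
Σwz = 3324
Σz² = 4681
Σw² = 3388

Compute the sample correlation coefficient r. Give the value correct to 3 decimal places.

-0.891

r = (nΣwz − ΣwΣz) / √[(nΣw² − (Σw)²)(nΣz² − (Σz)²)]
Numerator: 10×3324 − 168×213 = -2544
Denominator: √[(33880 − 28224)(46810 − 45369)] = √[5656 × 1441] = 2854.8723
r = -2544 / 2854.8723 ≈ -0.891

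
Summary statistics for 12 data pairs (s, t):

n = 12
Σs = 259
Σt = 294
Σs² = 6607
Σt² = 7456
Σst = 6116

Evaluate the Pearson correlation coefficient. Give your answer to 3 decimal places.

r = (nΣst − ΣsΣt) / √[(nΣs² − (Σs)²)(nΣt² − (Σt)²)]
Numerator: 12×6116 − 259×294 = -2754
Denominator: √[(79284 − 67081)(89472 − 86436)] = √[12203 × 3036] = 6086.7321
r = -2754 / 6086.7321 ≈ -0.452

-0.452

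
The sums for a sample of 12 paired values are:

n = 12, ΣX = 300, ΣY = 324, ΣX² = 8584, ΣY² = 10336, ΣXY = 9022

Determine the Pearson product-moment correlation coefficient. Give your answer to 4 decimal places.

0.7027

r = (nΣXY − ΣXΣY) / √[(nΣX² − (ΣX)²)(nΣY² − (ΣY)²)]
Numerator: 12×9022 − 300×324 = 11064
Denominator: √[(103008 − 90000)(124032 − 104976)] = √[13008 × 19056] = 15744.2195
r = 11064 / 15744.2195 ≈ 0.7027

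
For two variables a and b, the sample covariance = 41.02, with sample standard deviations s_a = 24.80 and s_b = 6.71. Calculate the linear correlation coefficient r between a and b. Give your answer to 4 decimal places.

r = Cov(a,b) / (s_a · s_b) = 41.02 / (24.80 × 6.71)
  = 41.02 / 166.4080 ≈ 0.2465

0.2465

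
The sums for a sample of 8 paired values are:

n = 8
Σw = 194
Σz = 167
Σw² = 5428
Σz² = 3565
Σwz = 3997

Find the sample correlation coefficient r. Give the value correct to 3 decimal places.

r = (nΣwz − ΣwΣz) / √[(nΣw² − (Σw)²)(nΣz² − (Σz)²)]
Numerator: 8×3997 − 194×167 = -422
Denominator: √[(43424 − 37636)(28520 − 27889)] = √[5788 × 631] = 1911.0803
r = -422 / 1911.0803 ≈ -0.221

-0.221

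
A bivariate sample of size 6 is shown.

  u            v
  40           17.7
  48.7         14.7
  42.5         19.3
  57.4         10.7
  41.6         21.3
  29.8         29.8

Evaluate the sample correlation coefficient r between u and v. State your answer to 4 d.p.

-0.9550

n = 6, Σu = 260, Σv = 113.5, Σu² = 11691.3, Σv² = 2358.09, Σuv = 4632.44
nΣuv − ΣuΣv = 27794.64 − 29510 = -1715.36
nΣu² − (Σu)² = 70147.8 − 67600 = 2547.8; nΣv² − (Σv)² = 14148.54 − 12882.25 = 1266.29
r = -1715.36 / √(2547.8 × 1266.29) = -1715.36 / 1796.1775 ≈ -0.9550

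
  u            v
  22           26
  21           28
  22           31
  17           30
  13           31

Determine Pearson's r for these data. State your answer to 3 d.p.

-0.557

n = 5, Σu = 95, Σv = 146, Σu² = 1867, Σv² = 4282, Σuv = 2755
nΣuv − ΣuΣv = 13775 − 13870 = -95
nΣu² − (Σu)² = 9335 − 9025 = 310; nΣv² − (Σv)² = 21410 − 21316 = 94
r = -95 / √(310 × 94) = -95 / 170.7044 ≈ -0.557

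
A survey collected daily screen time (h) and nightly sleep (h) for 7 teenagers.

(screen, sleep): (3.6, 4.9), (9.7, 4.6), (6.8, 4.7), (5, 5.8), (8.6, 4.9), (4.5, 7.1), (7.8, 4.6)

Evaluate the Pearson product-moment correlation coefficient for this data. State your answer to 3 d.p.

-0.581

n = 7, Σx = 46, Σy = 36.6, Σx² = 333.34, Σy² = 196.48, Σxy = 233.19
nΣxy − ΣxΣy = 1632.33 − 1683.6 = -51.27
nΣx² − (Σx)² = 2333.38 − 2116 = 217.38; nΣy² − (Σy)² = 1375.36 − 1339.56 = 35.8
r = -51.27 / √(217.38 × 35.8) = -51.27 / 88.2168 ≈ -0.581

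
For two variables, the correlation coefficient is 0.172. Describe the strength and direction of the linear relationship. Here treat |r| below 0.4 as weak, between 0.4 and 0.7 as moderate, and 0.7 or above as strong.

weak positive

r = 0.172 > 0 so the relationship is positive.
|r| = 0.172, which falls in the weak range.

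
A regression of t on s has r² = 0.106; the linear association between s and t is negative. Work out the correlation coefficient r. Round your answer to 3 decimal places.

|r| = √0.106 = 0.326
The association is negative, so r = −0.326.

-0.326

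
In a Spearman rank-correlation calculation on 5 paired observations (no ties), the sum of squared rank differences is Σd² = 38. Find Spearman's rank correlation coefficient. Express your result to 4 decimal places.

-0.9000

ρ = 1 − 6Σd² / [n(n²−1)] = 1 − 6×38 / (5×24)
  = 1 − 228/120 = 1 − 1.90000 ≈ -0.9000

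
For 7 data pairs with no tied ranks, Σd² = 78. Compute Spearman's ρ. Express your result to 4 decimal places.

ρ = 1 − 6Σd² / [n(n²−1)] = 1 − 6×78 / (7×48)
  = 1 − 468/336 = 1 − 1.39286 ≈ -0.3929

-0.3929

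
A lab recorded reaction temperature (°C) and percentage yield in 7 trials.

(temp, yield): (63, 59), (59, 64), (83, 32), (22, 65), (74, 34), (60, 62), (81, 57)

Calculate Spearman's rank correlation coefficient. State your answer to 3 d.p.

-0.964

Rank temp: 4, 2, 7, 1, 5, 3, 6
Rank yield: 4, 6, 1, 7, 2, 5, 3
d = rank(temp) − rank(yield): 0, -4, 6, -6, 3, -2, 3; Σd² = 110
ρ = 1 − 6Σd² / [n(n²−1)] = 1 − 6×110 / (7×48) = 1 − 660/336 ≈ -0.964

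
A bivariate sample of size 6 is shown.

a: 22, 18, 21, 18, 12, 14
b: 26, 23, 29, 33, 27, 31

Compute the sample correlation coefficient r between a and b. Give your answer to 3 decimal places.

n = 6, Σa = 105, Σb = 169, Σa² = 1913, Σb² = 4825, Σab = 2947
nΣab − ΣaΣb = 17682 − 17745 = -63
nΣa² − (Σa)² = 11478 − 11025 = 453; nΣb² − (Σb)² = 28950 − 28561 = 389
r = -63 / √(453 × 389) = -63 / 419.7821 ≈ -0.150

-0.150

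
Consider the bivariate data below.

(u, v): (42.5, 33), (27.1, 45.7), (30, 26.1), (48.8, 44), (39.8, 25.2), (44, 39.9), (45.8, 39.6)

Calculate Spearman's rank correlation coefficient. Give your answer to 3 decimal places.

0.179

Rank u: 4, 1, 2, 7, 3, 5, 6
Rank v: 3, 7, 2, 6, 1, 5, 4
d = rank(u) − rank(v): 1, -6, 0, 1, 2, 0, 2; Σd² = 46
ρ = 1 − 6Σd² / [n(n²−1)] = 1 − 6×46 / (7×48) = 1 − 276/336 ≈ 0.179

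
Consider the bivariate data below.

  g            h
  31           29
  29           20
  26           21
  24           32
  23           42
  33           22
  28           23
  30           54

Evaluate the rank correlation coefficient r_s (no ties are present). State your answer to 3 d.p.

-0.214

Rank g: 7, 5, 3, 2, 1, 8, 4, 6
Rank h: 5, 1, 2, 6, 7, 3, 4, 8
d = rank(g) − rank(h): 2, 4, 1, -4, -6, 5, 0, -2; Σd² = 102
ρ = 1 − 6Σd² / [n(n²−1)] = 1 − 6×102 / (8×63) = 1 − 612/504 ≈ -0.214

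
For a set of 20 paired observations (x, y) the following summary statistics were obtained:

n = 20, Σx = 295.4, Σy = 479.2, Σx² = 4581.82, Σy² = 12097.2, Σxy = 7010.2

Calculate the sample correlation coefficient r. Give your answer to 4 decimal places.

r = (nΣxy − ΣxΣy) / √[(nΣx² − (Σx)²)(nΣy² − (Σy)²)]
Numerator: 20×7010.2 − 295.4×479.2 = -1351.68
Denominator: √[(91636.4 − 87261.16)(241944 − 229632.64)] = √[4375.24 × 12311.36] = 7339.2884
r = -1351.68 / 7339.2884 ≈ -0.1842

-0.1842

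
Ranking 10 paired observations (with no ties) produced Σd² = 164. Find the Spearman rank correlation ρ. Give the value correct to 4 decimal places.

0.0061

ρ = 1 − 6Σd² / [n(n²−1)] = 1 − 6×164 / (10×99)
  = 1 − 984/990 = 1 − 0.99394 ≈ 0.0061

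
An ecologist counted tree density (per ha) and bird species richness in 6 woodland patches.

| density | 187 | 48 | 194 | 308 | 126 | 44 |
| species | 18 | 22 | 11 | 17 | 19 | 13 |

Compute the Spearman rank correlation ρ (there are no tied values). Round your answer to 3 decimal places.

-0.314

Rank density: 4, 2, 5, 6, 3, 1
Rank species: 4, 6, 1, 3, 5, 2
d = rank(density) − rank(species): 0, -4, 4, 3, -2, -1; Σd² = 46
ρ = 1 − 6Σd² / [n(n²−1)] = 1 − 6×46 / (6×35) = 1 − 276/210 ≈ -0.314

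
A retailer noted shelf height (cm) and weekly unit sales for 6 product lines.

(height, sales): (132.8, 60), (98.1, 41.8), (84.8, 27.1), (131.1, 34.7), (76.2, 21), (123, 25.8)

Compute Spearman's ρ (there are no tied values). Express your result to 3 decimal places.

Rank height: 6, 3, 2, 5, 1, 4
Rank sales: 6, 5, 3, 4, 1, 2
d = rank(height) − rank(sales): 0, -2, -1, 1, 0, 2; Σd² = 10
ρ = 1 − 6Σd² / [n(n²−1)] = 1 − 6×10 / (6×35) = 1 − 60/210 ≈ 0.714

0.714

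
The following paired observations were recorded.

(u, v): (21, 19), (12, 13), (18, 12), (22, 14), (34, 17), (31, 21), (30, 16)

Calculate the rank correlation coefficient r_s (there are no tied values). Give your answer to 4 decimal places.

0.6786

Rank u: 3, 1, 2, 4, 7, 6, 5
Rank v: 6, 2, 1, 3, 5, 7, 4
d = rank(u) − rank(v): -3, -1, 1, 1, 2, -1, 1; Σd² = 18
ρ = 1 − 6Σd² / [n(n²−1)] = 1 − 6×18 / (7×48) = 1 − 108/336 ≈ 0.6786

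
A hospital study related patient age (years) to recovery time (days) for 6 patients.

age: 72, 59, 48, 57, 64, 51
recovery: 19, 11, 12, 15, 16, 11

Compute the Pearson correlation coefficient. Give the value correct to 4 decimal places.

n = 6, Σx = 351, Σy = 84, Σx² = 20915, Σy² = 1228, Σxy = 5033
nΣxy − ΣxΣy = 30198 − 29484 = 714
nΣx² − (Σx)² = 125490 − 123201 = 2289; nΣy² − (Σy)² = 7368 − 7056 = 312
r = 714 / √(2289 × 312) = 714 / 845.0846 ≈ 0.8449

0.8449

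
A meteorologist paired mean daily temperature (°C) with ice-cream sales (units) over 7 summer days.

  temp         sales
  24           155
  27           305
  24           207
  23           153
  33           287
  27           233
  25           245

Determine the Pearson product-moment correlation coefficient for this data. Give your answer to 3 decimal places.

n = 7, Σx = 183, Σy = 1585, Σx² = 4853, Σy² = 379991, Σxy = 42329
nΣxy − ΣxΣy = 296303 − 290055 = 6248
nΣx² − (Σx)² = 33971 − 33489 = 482; nΣy² − (Σy)² = 2659937 − 2512225 = 147712
r = 6248 / √(482 × 147712) = 6248 / 8437.8424 ≈ 0.740

0.740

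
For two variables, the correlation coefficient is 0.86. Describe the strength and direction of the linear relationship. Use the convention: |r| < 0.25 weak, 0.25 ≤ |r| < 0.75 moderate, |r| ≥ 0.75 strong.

strong positive

r = 0.86 > 0 so the relationship is positive.
|r| = 0.86, which falls in the strong range.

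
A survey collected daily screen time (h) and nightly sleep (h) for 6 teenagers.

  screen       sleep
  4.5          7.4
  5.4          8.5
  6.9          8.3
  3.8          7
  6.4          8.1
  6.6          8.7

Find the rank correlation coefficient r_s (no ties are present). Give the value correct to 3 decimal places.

0.714

Rank screen: 2, 3, 6, 1, 4, 5
Rank sleep: 2, 5, 4, 1, 3, 6
d = rank(screen) − rank(sleep): 0, -2, 2, 0, 1, -1; Σd² = 10
ρ = 1 − 6Σd² / [n(n²−1)] = 1 − 6×10 / (6×35) = 1 − 60/210 ≈ 0.714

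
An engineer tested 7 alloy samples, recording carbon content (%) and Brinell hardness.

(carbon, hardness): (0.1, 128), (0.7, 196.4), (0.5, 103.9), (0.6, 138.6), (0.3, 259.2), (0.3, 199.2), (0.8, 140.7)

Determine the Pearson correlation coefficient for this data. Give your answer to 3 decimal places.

n = 7, Σx = 3.3, Σy = 1166, Σx² = 1.93, Σy² = 211623.9, Σxy = 535.47
nΣxy − ΣxΣy = 3748.29 − 3847.8 = -99.51
nΣx² − (Σx)² = 13.51 − 10.89 = 2.62; nΣy² − (Σy)² = 1481367.3 − 1359556 = 121811.3
r = -99.51 / √(2.62 × 121811.3) = -99.51 / 564.9297 ≈ -0.176

-0.176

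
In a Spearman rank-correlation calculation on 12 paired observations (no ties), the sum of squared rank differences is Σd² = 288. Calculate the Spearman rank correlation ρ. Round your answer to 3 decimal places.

ρ = 1 − 6Σd² / [n(n²−1)] = 1 − 6×288 / (12×143)
  = 1 − 1728/1716 = 1 − 1.0070 ≈ -0.007

-0.007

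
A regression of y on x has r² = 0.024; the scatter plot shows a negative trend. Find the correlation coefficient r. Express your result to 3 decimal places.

|r| = √0.024 = 0.155
The association is negative, so r = −0.155.

-0.155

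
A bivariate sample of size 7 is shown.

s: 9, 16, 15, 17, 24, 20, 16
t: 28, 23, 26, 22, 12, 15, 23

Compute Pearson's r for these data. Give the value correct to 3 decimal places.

-0.944

n = 7, Σs = 117, Σt = 149, Σs² = 2083, Σt² = 3371, Σst = 2340
nΣst − ΣsΣt = 16380 − 17433 = -1053
nΣs² − (Σs)² = 14581 − 13689 = 892; nΣt² − (Σt)² = 23597 − 22201 = 1396
r = -1053 / √(892 × 1396) = -1053 / 1115.8996 ≈ -0.944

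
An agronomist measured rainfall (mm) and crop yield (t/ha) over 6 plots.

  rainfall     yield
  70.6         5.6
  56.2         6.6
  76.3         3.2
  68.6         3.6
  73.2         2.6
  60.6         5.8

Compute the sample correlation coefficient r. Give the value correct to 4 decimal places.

n = 6, Σx = 405.5, Σy = 27.4, Σx² = 27701.05, Σy² = 138.52, Σxy = 1799.2
nΣxy − ΣxΣy = 10795.2 − 11110.7 = -315.5
nΣx² − (Σx)² = 166206.3 − 164430.25 = 1776.05; nΣy² − (Σy)² = 831.12 − 750.76 = 80.36
r = -315.5 / √(1776.05 × 80.36) = -315.5 / 377.7875 ≈ -0.8351

-0.8351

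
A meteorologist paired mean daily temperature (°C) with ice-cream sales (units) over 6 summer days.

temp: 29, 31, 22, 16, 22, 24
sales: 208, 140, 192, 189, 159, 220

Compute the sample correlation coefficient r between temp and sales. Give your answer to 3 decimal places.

-0.239

n = 6, Σx = 144, Σy = 1108, Σx² = 3602, Σy² = 209130, Σxy = 26398
nΣxy − ΣxΣy = 158388 − 159552 = -1164
nΣx² − (Σx)² = 21612 − 20736 = 876; nΣy² − (Σy)² = 1254780 − 1227664 = 27116
r = -1164 / √(876 × 27116) = -1164 / 4873.7682 ≈ -0.239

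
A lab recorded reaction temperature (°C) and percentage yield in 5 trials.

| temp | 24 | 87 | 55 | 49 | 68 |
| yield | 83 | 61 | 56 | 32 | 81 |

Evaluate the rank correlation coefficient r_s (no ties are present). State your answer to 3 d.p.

-0.100

Rank temp: 1, 5, 3, 2, 4
Rank yield: 5, 3, 2, 1, 4
d = rank(temp) − rank(yield): -4, 2, 1, 1, 0; Σd² = 22
ρ = 1 − 6Σd² / [n(n²−1)] = 1 − 6×22 / (5×24) = 1 − 132/120 ≈ -0.100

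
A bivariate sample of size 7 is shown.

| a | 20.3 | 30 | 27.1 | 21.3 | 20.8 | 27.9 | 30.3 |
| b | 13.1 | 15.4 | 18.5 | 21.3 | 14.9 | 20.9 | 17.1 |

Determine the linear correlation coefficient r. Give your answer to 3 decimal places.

0.211

n = 7, Σa = 177.7, Σb = 121.2, Σa² = 4629.33, Σb² = 2155.94, Σab = 3094.13
nΣab − ΣaΣb = 21658.91 − 21537.24 = 121.67
nΣa² − (Σa)² = 32405.31 − 31577.29 = 828.02; nΣb² − (Σb)² = 15091.58 − 14689.44 = 402.14
r = 121.67 / √(828.02 × 402.14) = 121.67 / 577.0442 ≈ 0.211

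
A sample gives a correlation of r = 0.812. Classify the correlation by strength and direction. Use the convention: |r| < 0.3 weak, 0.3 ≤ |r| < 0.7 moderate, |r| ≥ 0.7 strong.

strong positive

r = 0.812 > 0 so the relationship is positive.
|r| = 0.812, which falls in the strong range.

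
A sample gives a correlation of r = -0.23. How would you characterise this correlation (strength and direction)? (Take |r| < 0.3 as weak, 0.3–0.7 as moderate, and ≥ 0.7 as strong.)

weak negative

r = -0.23 < 0 so the relationship is negative.
|r| = 0.23, which falls in the weak range.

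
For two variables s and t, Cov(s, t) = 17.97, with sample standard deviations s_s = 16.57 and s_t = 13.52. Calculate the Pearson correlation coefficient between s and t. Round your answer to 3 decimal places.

0.080

r = Cov(s,t) / (s_s · s_t) = 17.97 / (16.57 × 13.52)
  = 17.97 / 224.0264 ≈ 0.080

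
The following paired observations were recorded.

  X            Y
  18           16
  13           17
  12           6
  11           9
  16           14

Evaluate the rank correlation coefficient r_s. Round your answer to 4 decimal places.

0.6000

Rank X: 5, 3, 2, 1, 4
Rank Y: 4, 5, 1, 2, 3
d = rank(X) − rank(Y): 1, -2, 1, -1, 1; Σd² = 8
ρ = 1 − 6Σd² / [n(n²−1)] = 1 − 6×8 / (5×24) = 1 − 48/120 ≈ 0.6000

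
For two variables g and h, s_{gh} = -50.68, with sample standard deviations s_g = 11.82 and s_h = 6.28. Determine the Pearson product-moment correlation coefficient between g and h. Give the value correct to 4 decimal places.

-0.6827

r = Cov(g,h) / (s_g · s_h) = -50.68 / (11.82 × 6.28)
  = -50.68 / 74.2296 ≈ -0.6827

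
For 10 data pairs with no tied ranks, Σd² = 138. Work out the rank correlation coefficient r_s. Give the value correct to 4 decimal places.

0.1636

ρ = 1 − 6Σd² / [n(n²−1)] = 1 − 6×138 / (10×99)
  = 1 − 828/990 = 1 − 0.83636 ≈ 0.1636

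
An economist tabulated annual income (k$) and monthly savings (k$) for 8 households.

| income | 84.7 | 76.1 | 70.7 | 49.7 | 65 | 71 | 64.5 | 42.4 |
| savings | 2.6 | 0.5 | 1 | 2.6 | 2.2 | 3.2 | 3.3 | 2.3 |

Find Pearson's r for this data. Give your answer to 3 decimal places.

-0.218

n = 8, Σx = 524.1, Σy = 17.7, Σx² = 35657.89, Σy² = 46.03, Σxy = 1138.76
nΣxy − ΣxΣy = 9110.08 − 9276.57 = -166.49
nΣx² − (Σx)² = 285263.12 − 274680.81 = 10582.31; nΣy² − (Σy)² = 368.24 − 313.29 = 54.95
r = -166.49 / √(10582.31 × 54.95) = -166.49 / 762.5601 ≈ -0.218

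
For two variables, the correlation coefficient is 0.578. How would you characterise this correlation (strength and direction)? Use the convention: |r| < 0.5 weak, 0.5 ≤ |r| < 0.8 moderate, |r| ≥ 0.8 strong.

r = 0.578 > 0 so the relationship is positive.
|r| = 0.578, which falls in the moderate range.

moderate positive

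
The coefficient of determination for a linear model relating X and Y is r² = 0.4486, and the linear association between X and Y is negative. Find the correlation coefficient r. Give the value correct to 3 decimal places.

|r| = √0.4486 = 0.670
The association is negative, so r = −0.670.

-0.670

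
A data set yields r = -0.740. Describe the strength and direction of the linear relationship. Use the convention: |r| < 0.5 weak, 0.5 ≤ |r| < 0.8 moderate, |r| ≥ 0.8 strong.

r = -0.740 < 0 so the relationship is negative.
|r| = 0.740, which falls in the moderate range.

moderate negative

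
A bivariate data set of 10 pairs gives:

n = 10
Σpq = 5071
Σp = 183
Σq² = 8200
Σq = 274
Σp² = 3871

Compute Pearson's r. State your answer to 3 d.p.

r = (nΣpq − ΣpΣq) / √[(nΣp² − (Σp)²)(nΣq² − (Σq)²)]
Numerator: 10×5071 − 183×274 = 568
Denominator: √[(38710 − 33489)(82000 − 75076)] = √[5221 × 6924] = 6012.5040
r = 568 / 6012.5040 ≈ 0.094

0.094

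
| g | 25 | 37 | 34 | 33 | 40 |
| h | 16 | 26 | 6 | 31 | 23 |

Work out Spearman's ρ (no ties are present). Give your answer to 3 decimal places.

Rank g: 1, 4, 3, 2, 5
Rank h: 2, 4, 1, 5, 3
d = rank(g) − rank(h): -1, 0, 2, -3, 2; Σd² = 18
ρ = 1 − 6Σd² / [n(n²−1)] = 1 − 6×18 / (5×24) = 1 − 108/120 ≈ 0.100

0.100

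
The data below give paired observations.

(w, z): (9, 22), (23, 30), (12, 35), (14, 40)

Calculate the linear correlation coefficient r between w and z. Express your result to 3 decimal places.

n = 4, Σw = 58, Σz = 127, Σw² = 950, Σz² = 4209, Σwz = 1868
nΣwz − ΣwΣz = 7472 − 7366 = 106
nΣw² − (Σw)² = 3800 − 3364 = 436; nΣz² − (Σz)² = 16836 − 16129 = 707
r = 106 / √(436 × 707) = 106 / 555.2045 ≈ 0.191

0.191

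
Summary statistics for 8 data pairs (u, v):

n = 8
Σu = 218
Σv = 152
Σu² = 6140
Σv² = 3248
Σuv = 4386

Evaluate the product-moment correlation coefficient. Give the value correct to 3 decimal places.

r = (nΣuv − ΣuΣv) / √[(nΣu² − (Σu)²)(nΣv² − (Σv)²)]
Numerator: 8×4386 − 218×152 = 1952
Denominator: √[(49120 − 47524)(25984 − 23104)] = √[1596 × 2880] = 2143.9403
r = 1952 / 2143.9403 ≈ 0.910

0.910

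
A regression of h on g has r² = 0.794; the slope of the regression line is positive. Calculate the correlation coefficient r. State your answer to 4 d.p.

0.8911

|r| = √0.794 = 0.8911
The association is positive, so r = 0.8911.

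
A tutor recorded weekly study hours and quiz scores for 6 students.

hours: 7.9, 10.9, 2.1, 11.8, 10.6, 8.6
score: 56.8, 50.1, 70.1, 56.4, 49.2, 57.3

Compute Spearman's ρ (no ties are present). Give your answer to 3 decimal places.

Rank hours: 2, 5, 1, 6, 4, 3
Rank score: 4, 2, 6, 3, 1, 5
d = rank(hours) − rank(score): -2, 3, -5, 3, 3, -2; Σd² = 60
ρ = 1 − 6Σd² / [n(n²−1)] = 1 − 6×60 / (6×35) = 1 − 360/210 ≈ -0.714

-0.714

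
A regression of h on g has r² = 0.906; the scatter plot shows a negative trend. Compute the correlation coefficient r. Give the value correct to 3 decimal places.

-0.952

|r| = √0.906 = 0.952
The association is negative, so r = −0.952.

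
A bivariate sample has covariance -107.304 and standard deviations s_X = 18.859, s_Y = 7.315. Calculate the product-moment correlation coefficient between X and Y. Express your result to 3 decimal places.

r = Cov(X,Y) / (s_X · s_Y) = -107.304 / (18.859 × 7.315)
  = -107.304 / 137.9536 ≈ -0.778

-0.778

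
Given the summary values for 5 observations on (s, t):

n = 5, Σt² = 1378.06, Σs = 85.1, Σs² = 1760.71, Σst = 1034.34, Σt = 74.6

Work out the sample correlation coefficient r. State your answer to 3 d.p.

-0.818

r = (nΣst − ΣsΣt) / √[(nΣs² − (Σs)²)(nΣt² − (Σt)²)]
Numerator: 5×1034.34 − 85.1×74.6 = -1176.76
Denominator: √[(8803.55 − 7242.01)(6890.3 − 5565.16)] = √[1561.54 × 1325.14] = 1438.4920
r = -1176.76 / 1438.4920 ≈ -0.818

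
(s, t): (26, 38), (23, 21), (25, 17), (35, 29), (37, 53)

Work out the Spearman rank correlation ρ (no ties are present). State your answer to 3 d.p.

0.800

Rank s: 3, 1, 2, 4, 5
Rank t: 4, 2, 1, 3, 5
d = rank(s) − rank(t): -1, -1, 1, 1, 0; Σd² = 4
ρ = 1 − 6Σd² / [n(n²−1)] = 1 − 6×4 / (5×24) = 1 − 24/120 ≈ 0.800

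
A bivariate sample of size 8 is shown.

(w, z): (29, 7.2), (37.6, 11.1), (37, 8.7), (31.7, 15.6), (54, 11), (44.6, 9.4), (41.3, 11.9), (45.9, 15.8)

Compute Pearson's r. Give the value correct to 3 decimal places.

n = 8, Σw = 321.1, Σz = 90.7, Σw² = 13346.31, Σz² = 1094.71, Σwz = 3672.51
nΣwz − ΣwΣz = 29380.08 − 29123.77 = 256.31
nΣw² − (Σw)² = 106770.48 − 103105.21 = 3665.27; nΣz² − (Σz)² = 8757.68 − 8226.49 = 531.19
r = 256.31 / √(3665.27 × 531.19) = 256.31 / 1395.3332 ≈ 0.184

0.184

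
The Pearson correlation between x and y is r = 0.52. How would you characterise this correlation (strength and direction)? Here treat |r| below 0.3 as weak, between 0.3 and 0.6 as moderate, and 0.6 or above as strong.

moderate positive

r = 0.52 > 0 so the relationship is positive.
|r| = 0.52, which falls in the moderate range.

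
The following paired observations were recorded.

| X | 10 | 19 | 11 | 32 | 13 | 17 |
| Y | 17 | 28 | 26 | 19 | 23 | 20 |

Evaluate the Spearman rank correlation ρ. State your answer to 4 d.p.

Rank X: 1, 5, 2, 6, 3, 4
Rank Y: 1, 6, 5, 2, 4, 3
d = rank(X) − rank(Y): 0, -1, -3, 4, -1, 1; Σd² = 28
ρ = 1 − 6Σd² / [n(n²−1)] = 1 − 6×28 / (6×35) = 1 − 168/210 ≈ 0.2000

0.2000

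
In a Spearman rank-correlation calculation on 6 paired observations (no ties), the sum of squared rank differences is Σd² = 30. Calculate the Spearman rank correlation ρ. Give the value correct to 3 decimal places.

0.143

ρ = 1 − 6Σd² / [n(n²−1)] = 1 − 6×30 / (6×35)
  = 1 − 180/210 = 1 − 0.8571 ≈ 0.143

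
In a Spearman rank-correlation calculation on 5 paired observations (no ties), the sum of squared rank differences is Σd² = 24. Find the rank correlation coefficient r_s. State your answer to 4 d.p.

-0.2000

ρ = 1 − 6Σd² / [n(n²−1)] = 1 − 6×24 / (5×24)
  = 1 − 144/120 = 1 − 1.20000 ≈ -0.2000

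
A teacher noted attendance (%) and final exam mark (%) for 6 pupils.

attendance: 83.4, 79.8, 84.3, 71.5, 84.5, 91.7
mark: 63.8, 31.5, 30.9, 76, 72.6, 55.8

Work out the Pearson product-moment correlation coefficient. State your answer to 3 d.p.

-0.244

n = 6, Σx = 495.2, Σy = 330.6, Σx² = 41091.48, Σy² = 20177.9, Σxy = 27125.05
nΣxy − ΣxΣy = 162750.3 − 163713.12 = -962.82
nΣx² − (Σx)² = 246548.88 − 245223.04 = 1325.84; nΣy² − (Σy)² = 121067.4 − 109296.36 = 11771.04
r = -962.82 / √(1325.84 × 11771.04) = -962.82 / 3950.5083 ≈ -0.244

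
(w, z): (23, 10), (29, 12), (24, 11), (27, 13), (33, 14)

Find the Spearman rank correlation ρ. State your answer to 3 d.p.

0.900

Rank w: 1, 4, 2, 3, 5
Rank z: 1, 3, 2, 4, 5
d = rank(w) − rank(z): 0, 1, 0, -1, 0; Σd² = 2
ρ = 1 − 6Σd² / [n(n²−1)] = 1 − 6×2 / (5×24) = 1 − 12/120 ≈ 0.900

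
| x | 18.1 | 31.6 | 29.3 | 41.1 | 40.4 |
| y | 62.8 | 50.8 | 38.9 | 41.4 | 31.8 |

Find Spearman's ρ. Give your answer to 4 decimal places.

-0.5000

Rank x: 1, 3, 2, 5, 4
Rank y: 5, 4, 2, 3, 1
d = rank(x) − rank(y): -4, -1, 0, 2, 3; Σd² = 30
ρ = 1 − 6Σd² / [n(n²−1)] = 1 − 6×30 / (5×24) = 1 − 180/120 ≈ -0.5000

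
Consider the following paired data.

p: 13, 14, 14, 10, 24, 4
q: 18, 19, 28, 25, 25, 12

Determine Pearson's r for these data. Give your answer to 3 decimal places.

n = 6, Σp = 79, Σq = 127, Σp² = 1253, Σq² = 2863, Σpq = 1790
nΣpq − ΣpΣq = 10740 − 10033 = 707
nΣp² − (Σp)² = 7518 − 6241 = 1277; nΣq² − (Σq)² = 17178 − 16129 = 1049
r = 707 / √(1277 × 1049) = 707 / 1157.3992 ≈ 0.611

0.611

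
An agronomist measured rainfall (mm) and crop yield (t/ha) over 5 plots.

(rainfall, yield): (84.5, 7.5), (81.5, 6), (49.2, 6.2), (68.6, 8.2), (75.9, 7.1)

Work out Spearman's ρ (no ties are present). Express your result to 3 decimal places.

0.000

Rank rainfall: 5, 4, 1, 2, 3
Rank yield: 4, 1, 2, 5, 3
d = rank(rainfall) − rank(yield): 1, 3, -1, -3, 0; Σd² = 20
ρ = 1 − 6Σd² / [n(n²−1)] = 1 − 6×20 / (5×24) = 1 − 120/120 ≈ 0.000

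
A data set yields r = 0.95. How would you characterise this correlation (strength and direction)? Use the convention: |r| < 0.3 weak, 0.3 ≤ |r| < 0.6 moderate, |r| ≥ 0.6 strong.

r = 0.95 > 0 so the relationship is positive.
|r| = 0.95, which falls in the strong range.

strong positive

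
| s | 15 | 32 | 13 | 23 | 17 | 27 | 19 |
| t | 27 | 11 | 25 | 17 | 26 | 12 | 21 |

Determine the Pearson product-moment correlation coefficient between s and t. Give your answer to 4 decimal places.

-0.9575

n = 7, Σs = 146, Σt = 139, Σs² = 3326, Σt² = 3025, Σst = 2638
nΣst − ΣsΣt = 18466 − 20294 = -1828
nΣs² − (Σs)² = 23282 − 21316 = 1966; nΣt² − (Σt)² = 21175 − 19321 = 1854
r = -1828 / √(1966 × 1854) = -1828 / 1909.1789 ≈ -0.9575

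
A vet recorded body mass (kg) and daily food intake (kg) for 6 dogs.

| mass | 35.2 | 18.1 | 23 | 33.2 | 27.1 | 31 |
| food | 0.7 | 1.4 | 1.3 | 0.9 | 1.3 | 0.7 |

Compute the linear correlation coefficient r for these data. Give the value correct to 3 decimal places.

-0.890

n = 6, Σx = 167.6, Σy = 6.3, Σx² = 4893.3, Σy² = 7.13, Σxy = 166.69
nΣxy − ΣxΣy = 1000.14 − 1055.88 = -55.74
nΣx² − (Σx)² = 29359.8 − 28089.76 = 1270.04; nΣy² − (Σy)² = 42.78 − 39.69 = 3.09
r = -55.74 / √(1270.04 × 3.09) = -55.74 / 62.6452 ≈ -0.890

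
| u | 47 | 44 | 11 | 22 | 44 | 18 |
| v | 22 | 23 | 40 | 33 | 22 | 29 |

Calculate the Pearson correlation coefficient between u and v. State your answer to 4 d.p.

-0.9321

n = 6, Σu = 186, Σv = 169, Σu² = 7010, Σv² = 5027, Σuv = 4702
nΣuv − ΣuΣv = 28212 − 31434 = -3222
nΣu² − (Σu)² = 42060 − 34596 = 7464; nΣv² − (Σv)² = 30162 − 28561 = 1601
r = -3222 / √(7464 × 1601) = -3222 / 3456.8575 ≈ -0.9321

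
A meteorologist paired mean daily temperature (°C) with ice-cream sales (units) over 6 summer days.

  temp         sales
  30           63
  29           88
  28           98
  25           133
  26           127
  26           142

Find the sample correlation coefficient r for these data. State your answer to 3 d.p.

n = 6, Σx = 164, Σy = 651, Σx² = 4502, Σy² = 75299, Σxy = 17505
nΣxy − ΣxΣy = 105030 − 106764 = -1734
nΣx² − (Σx)² = 27012 − 26896 = 116; nΣy² − (Σy)² = 451794 − 423801 = 27993
r = -1734 / √(116 × 27993) = -1734 / 1801.9956 ≈ -0.962

-0.962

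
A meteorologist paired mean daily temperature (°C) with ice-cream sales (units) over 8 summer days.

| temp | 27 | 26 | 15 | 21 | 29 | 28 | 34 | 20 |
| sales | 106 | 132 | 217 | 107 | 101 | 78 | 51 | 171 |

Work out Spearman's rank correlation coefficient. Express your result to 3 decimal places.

-0.952

Rank temp: 5, 4, 1, 3, 7, 6, 8, 2
Rank sales: 4, 6, 8, 5, 3, 2, 1, 7
d = rank(temp) − rank(sales): 1, -2, -7, -2, 4, 4, 7, -5; Σd² = 164
ρ = 1 − 6Σd² / [n(n²−1)] = 1 − 6×164 / (8×63) = 1 − 984/504 ≈ -0.952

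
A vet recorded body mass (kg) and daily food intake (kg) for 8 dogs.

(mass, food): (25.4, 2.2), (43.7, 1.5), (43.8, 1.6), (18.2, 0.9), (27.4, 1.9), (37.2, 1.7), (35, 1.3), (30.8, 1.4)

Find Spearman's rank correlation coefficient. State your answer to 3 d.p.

0.048

Rank mass: 2, 7, 8, 1, 3, 6, 5, 4
Rank food: 8, 4, 5, 1, 7, 6, 2, 3
d = rank(mass) − rank(food): -6, 3, 3, 0, -4, 0, 3, 1; Σd² = 80
ρ = 1 − 6Σd² / [n(n²−1)] = 1 − 6×80 / (8×63) = 1 − 480/504 ≈ 0.048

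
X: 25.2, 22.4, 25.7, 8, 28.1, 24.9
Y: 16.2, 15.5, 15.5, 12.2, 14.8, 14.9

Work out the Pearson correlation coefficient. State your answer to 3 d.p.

n = 6, ΣX = 134.3, ΣY = 89.1, ΣX² = 3270.91, ΣY² = 1332.83, ΣXY = 2038.28
nΣXY − ΣXΣY = 12229.68 − 11966.13 = 263.55
nΣX² − (ΣX)² = 19625.46 − 18036.49 = 1588.97; nΣY² − (ΣY)² = 7996.98 − 7938.81 = 58.17
r = 263.55 / √(1588.97 × 58.17) = 263.55 / 304.0237 ≈ 0.867

0.867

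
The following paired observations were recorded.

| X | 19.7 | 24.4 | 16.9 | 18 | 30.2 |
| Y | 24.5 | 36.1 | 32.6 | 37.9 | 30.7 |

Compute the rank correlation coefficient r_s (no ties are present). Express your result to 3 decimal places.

-0.300

Rank X: 3, 4, 1, 2, 5
Rank Y: 1, 4, 3, 5, 2
d = rank(X) − rank(Y): 2, 0, -2, -3, 3; Σd² = 26
ρ = 1 − 6Σd² / [n(n²−1)] = 1 − 6×26 / (5×24) = 1 − 156/120 ≈ -0.300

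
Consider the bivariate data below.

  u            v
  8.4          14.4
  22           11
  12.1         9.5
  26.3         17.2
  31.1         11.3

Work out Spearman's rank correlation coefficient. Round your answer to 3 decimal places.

0.200

Rank u: 1, 3, 2, 4, 5
Rank v: 4, 2, 1, 5, 3
d = rank(u) − rank(v): -3, 1, 1, -1, 2; Σd² = 16
ρ = 1 − 6Σd² / [n(n²−1)] = 1 − 6×16 / (5×24) = 1 − 96/120 ≈ 0.200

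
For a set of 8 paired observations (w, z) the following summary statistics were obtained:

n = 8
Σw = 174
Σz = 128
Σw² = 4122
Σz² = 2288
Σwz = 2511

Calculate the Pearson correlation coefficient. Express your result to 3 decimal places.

-0.959

r = (nΣwz − ΣwΣz) / √[(nΣw² − (Σw)²)(nΣz² − (Σz)²)]
Numerator: 8×2511 − 174×128 = -2184
Denominator: √[(32976 − 30276)(18304 − 16384)] = √[2700 × 1920] = 2276.8399
r = -2184 / 2276.8399 ≈ -0.959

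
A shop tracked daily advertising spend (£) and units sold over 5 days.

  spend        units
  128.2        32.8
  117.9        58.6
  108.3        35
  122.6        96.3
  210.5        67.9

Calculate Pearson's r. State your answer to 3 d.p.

0.242

n = 5, Σx = 687.5, Σy = 290.6, Σx² = 101405.55, Σy² = 19618.9, Σxy = 41003.73
nΣxy − ΣxΣy = 205018.65 − 199787.5 = 5231.15
nΣx² − (Σx)² = 507027.75 − 472656.25 = 34371.5; nΣy² − (Σy)² = 98094.5 − 84448.36 = 13646.14
r = 5231.15 / √(34371.5 × 13646.14) = 5231.15 / 21657.2921 ≈ 0.242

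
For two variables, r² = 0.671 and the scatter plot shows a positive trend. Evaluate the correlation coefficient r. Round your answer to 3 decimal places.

|r| = √0.671 = 0.819
The association is positive, so r = 0.819.

0.819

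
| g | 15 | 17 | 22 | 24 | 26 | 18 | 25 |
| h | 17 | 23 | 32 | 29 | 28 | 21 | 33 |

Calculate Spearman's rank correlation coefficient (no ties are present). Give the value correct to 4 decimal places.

0.7143

Rank g: 1, 2, 4, 5, 7, 3, 6
Rank h: 1, 3, 6, 5, 4, 2, 7
d = rank(g) − rank(h): 0, -1, -2, 0, 3, 1, -1; Σd² = 16
ρ = 1 − 6Σd² / [n(n²−1)] = 1 − 6×16 / (7×48) = 1 − 96/336 ≈ 0.7143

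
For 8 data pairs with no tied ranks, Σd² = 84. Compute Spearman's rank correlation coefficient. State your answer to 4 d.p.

ρ = 1 − 6Σd² / [n(n²−1)] = 1 − 6×84 / (8×63)
  = 1 − 504/504 = 1 − 1.00000 ≈ 0.0000

0.0000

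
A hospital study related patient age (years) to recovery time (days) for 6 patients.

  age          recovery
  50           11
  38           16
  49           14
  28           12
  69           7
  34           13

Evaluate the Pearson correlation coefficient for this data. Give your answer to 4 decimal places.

-0.6937

n = 6, Σx = 268, Σy = 73, Σx² = 13046, Σy² = 935, Σxy = 3105
nΣxy − ΣxΣy = 18630 − 19564 = -934
nΣx² − (Σx)² = 78276 − 71824 = 6452; nΣy² − (Σy)² = 5610 − 5329 = 281
r = -934 / √(6452 × 281) = -934 / 1346.4813 ≈ -0.6937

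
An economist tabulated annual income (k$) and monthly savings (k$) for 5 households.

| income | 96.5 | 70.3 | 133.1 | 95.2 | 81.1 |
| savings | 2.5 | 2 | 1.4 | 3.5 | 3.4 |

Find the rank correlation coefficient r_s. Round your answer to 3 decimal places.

Rank income: 4, 1, 5, 3, 2
Rank savings: 3, 2, 1, 5, 4
d = rank(income) − rank(savings): 1, -1, 4, -2, -2; Σd² = 26
ρ = 1 − 6Σd² / [n(n²−1)] = 1 − 6×26 / (5×24) = 1 − 156/120 ≈ -0.300

-0.300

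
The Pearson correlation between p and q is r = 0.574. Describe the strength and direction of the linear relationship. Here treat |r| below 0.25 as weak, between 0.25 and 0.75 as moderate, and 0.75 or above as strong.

r = 0.574 > 0 so the relationship is positive.
|r| = 0.574, which falls in the moderate range.

moderate positive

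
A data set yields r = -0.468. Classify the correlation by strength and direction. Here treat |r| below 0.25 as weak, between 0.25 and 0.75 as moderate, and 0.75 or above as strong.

r = -0.468 < 0 so the relationship is negative.
|r| = 0.468, which falls in the moderate range.

moderate negative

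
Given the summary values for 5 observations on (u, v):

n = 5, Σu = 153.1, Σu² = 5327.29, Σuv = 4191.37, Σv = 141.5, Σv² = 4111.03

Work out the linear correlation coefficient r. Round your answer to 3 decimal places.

-0.542

r = (nΣuv − ΣuΣv) / √[(nΣu² − (Σu)²)(nΣv² − (Σv)²)]
Numerator: 5×4191.37 − 153.1×141.5 = -706.8
Denominator: √[(26636.45 − 23439.61)(20555.15 − 20022.25)] = √[3196.84 × 532.9] = 1305.2188
r = -706.8 / 1305.2188 ≈ -0.542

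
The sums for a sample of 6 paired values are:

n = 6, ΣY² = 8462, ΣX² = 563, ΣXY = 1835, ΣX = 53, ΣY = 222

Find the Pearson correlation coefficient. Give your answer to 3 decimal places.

-0.822

r = (nΣXY − ΣXΣY) / √[(nΣX² − (ΣX)²)(nΣY² − (ΣY)²)]
Numerator: 6×1835 − 53×222 = -756
Denominator: √[(3378 − 2809)(50772 − 49284)] = √[569 × 1488] = 920.1478
r = -756 / 920.1478 ≈ -0.822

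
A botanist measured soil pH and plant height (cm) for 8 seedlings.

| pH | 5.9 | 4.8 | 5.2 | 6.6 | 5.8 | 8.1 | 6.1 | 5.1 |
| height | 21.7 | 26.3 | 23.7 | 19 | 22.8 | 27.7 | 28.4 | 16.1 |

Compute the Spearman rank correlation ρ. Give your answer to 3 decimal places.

Rank pH: 5, 1, 3, 7, 4, 8, 6, 2
Rank height: 3, 6, 5, 2, 4, 7, 8, 1
d = rank(pH) − rank(height): 2, -5, -2, 5, 0, 1, -2, 1; Σd² = 64
ρ = 1 − 6Σd² / [n(n²−1)] = 1 − 6×64 / (8×63) = 1 − 384/504 ≈ 0.238

0.238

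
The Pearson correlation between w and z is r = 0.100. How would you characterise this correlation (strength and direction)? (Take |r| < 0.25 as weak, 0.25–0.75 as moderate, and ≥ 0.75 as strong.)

weak positive

r = 0.100 > 0 so the relationship is positive.
|r| = 0.100, which falls in the weak range.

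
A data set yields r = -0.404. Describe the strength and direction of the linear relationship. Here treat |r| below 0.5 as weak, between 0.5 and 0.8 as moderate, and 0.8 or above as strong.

weak negative

r = -0.404 < 0 so the relationship is negative.
|r| = 0.404, which falls in the weak range.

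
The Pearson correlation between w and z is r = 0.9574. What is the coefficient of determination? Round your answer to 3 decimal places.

0.917

r² = (0.9574)² = 0.917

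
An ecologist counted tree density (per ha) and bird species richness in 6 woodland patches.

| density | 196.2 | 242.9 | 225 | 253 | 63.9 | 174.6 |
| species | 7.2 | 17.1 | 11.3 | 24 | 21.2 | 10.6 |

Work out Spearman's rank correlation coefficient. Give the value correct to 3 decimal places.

0.371

Rank density: 3, 5, 4, 6, 1, 2
Rank species: 1, 4, 3, 6, 5, 2
d = rank(density) − rank(species): 2, 1, 1, 0, -4, 0; Σd² = 22
ρ = 1 − 6Σd² / [n(n²−1)] = 1 − 6×22 / (6×35) = 1 − 132/210 ≈ 0.371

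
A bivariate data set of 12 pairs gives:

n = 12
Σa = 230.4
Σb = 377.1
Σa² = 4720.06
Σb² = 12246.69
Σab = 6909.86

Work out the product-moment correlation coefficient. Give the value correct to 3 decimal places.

-0.964

r = (nΣab − ΣaΣb) / √[(nΣa² − (Σa)²)(nΣb² − (Σb)²)]
Numerator: 12×6909.86 − 230.4×377.1 = -3965.52
Denominator: √[(56640.72 − 53084.16)(146960.28 − 142204.41)] = √[3556.56 × 4755.87] = 4112.7287
r = -3965.52 / 4112.7287 ≈ -0.964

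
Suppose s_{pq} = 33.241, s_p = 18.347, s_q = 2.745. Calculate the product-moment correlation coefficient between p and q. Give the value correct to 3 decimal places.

r = Cov(p,q) / (s_p · s_q) = 33.241 / (18.347 × 2.745)
  = 33.241 / 50.3625 ≈ 0.660

0.660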